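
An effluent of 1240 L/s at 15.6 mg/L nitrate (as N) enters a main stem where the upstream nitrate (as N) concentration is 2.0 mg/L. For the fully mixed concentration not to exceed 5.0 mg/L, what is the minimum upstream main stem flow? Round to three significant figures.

Set C_mix = 5.0: (Q·2.000 + 1240·15.60) / (Q + 1240) = 5.0
→ Q = 1240·(15.60 − 5.0)/(5.0 − 2.000) = 4381 L/s.

4380 L/s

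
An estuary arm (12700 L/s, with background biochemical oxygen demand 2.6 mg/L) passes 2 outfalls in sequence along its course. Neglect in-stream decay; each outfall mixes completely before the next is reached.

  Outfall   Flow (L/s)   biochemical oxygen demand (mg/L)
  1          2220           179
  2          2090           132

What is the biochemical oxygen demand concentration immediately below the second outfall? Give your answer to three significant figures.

41.5 mg/L

After outfall 1: Q = 12700 + 2220 = 14920 L/s; C = (12700·2.600 + 2220·179.0)/14920 = 28.85 mg/L.
After outfall 2: Q = 14920 + 2090 = 17010 L/s; C = (14920·28.85 + 2090·132.0)/17010 = 41.52 mg/L.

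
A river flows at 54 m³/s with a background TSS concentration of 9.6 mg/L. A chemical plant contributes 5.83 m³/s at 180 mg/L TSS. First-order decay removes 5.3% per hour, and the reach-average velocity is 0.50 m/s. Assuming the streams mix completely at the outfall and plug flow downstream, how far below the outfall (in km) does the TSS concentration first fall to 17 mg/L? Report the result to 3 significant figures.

Mixed concentration C = ΣQC/ΣQ = (54.00·9.600 + 5.830·180.0) / 59.83 = 1568/59.83 = 26.20 mg/L.
5.3%/h lost → k = −ln(1 − 0.053) = 0.05446 h⁻¹.
Set 26.20·exp(−k·t) = 17 → t = ln(26.20/17)/k = 28610 s = 7.946 h.
Distance = v·t = 0.50·28610 = 14300 m = 14.30 km.

14.3 km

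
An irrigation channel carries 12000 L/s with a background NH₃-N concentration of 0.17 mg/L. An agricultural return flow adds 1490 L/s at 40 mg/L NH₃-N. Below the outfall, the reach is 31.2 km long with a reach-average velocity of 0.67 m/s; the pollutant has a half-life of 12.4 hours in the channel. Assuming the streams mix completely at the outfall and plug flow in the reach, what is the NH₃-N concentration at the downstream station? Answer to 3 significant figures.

Mass balance: C = (12000·0.1700 + 1490·40.00) / 13490 = 61640/13490 = 4.569 mg/L.
Travel time t = 31.2·1000 / 0.67 = 46570 s = 12.94 h.
Half-life 12.4 h → k = ln 2 / 12.4 = 0.05590 h⁻¹ = 1.342 d⁻¹.
Applying C = C₀e^(−kt): 4.569 × 0.4853 = 2.217 mg/L.

2.22 mg/L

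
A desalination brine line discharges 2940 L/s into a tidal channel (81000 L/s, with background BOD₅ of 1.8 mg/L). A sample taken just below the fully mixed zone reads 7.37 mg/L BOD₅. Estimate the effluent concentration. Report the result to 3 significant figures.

Mass balance: 81000·1.800 + 2940·Cₑ = 83940·7.370
→ Cₑ = (83940·7.370 − 81000·1.800) / 2940 = 160.8 mg/L.

161 mg/L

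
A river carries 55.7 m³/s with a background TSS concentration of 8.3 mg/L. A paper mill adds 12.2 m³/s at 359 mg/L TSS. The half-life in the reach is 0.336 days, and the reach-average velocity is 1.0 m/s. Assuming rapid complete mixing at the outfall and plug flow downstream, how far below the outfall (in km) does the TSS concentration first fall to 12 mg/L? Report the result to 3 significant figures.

74.6 km

Flow-weighted average: C = (55.70·8.300 + 12.20·359.0) / 67.90 = 4842/67.90 = 71.31 mg/L.
Half-life 0.336 d → k = ln 2 / 0.336 = 2.063 d⁻¹.
Set 71.31·exp(−k·t) = 12 → t = ln(71.31/12)/k = 74640 s = 20.73 h.
Distance = v·t = 1.0·74640 = 74640 m = 74.64 km.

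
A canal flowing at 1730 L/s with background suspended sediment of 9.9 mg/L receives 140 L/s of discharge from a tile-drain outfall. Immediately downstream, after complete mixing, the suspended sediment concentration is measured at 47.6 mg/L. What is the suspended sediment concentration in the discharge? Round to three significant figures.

513 mg/L

Mass balance: 1730·9.900 + 140.0·Cₑ = 1870·47.60
→ Cₑ = (1870·47.60 − 1730·9.900) / 140.0 = 513.5 mg/L.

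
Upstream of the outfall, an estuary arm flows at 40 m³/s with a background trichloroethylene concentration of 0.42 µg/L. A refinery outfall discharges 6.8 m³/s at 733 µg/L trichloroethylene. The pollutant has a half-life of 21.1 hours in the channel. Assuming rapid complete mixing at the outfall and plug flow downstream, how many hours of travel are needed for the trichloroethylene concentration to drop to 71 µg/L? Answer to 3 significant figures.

Mixed concentration C = ΣQC/ΣQ = (40.00·0.4200 + 6.800·733.0) / 46.80 = 5001/46.80 = 106.9 µg/L.
Half-life 21.1 h → k = ln 2 / 21.1 = 0.03285 h⁻¹ = 0.7884 d⁻¹.
106.9·exp(−k·t) = 71 → t = ln(106.9/71)/k = 44810 s = 12.45 h.

12.4 h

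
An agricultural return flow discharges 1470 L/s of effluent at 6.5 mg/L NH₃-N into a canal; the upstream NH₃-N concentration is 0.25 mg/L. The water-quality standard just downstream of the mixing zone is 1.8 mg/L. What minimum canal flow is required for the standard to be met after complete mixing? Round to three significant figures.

Set C_mix = 1.8: (Q·0.2500 + 1470·6.500) / (Q + 1470) = 1.8
→ Q = 1470·(6.500 − 1.8)/(1.8 − 0.2500) = 4457 L/s.

4460 L/s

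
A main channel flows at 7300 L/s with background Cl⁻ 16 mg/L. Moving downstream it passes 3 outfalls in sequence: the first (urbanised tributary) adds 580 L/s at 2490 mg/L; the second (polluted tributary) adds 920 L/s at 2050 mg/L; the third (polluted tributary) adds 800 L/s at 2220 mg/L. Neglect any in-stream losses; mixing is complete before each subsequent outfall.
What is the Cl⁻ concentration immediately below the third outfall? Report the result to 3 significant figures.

544 mg/L

After outfall 1: Q = 7300 + 580.0 = 7880 L/s; C = (7300·16.00 + 580.0·2490)/7880 = 198.1 mg/L.
After outfall 2: Q = 7880 + 920.0 = 8800 L/s; C = (7880·198.1 + 920.0·2050)/8800 = 391.7 mg/L.
After outfall 3: Q = 8800 + 800.0 = 9600 L/s; C = (8800·391.7 + 800.0·2220)/9600 = 544.1 mg/L.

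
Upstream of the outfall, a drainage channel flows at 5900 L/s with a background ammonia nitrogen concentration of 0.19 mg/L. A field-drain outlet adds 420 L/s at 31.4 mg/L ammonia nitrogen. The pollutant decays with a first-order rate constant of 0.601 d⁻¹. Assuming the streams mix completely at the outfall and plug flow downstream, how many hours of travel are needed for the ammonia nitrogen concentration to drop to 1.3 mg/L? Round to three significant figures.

Mass balance: C = (5900·0.1900 + 420.0·31.40) / 6320 = 14310/6320 = 2.264 mg/L.
2.264·exp(−k·t) = 1.3 → t = ln(2.264/1.3)/k = 79760 s = 22.16 h.

22.2 h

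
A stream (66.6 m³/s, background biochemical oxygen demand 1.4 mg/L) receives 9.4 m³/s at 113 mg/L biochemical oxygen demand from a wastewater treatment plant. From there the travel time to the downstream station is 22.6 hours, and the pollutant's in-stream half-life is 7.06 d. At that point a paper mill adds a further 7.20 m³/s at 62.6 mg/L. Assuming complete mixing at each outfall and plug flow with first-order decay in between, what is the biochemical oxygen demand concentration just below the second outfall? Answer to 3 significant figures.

Flow-weighted average: C = (66.60·1.400 + 9.400·113.0) / 76.00 = 1155/76.00 = 15.20 mg/L; combined flow 76.00 m³/s.
Half-life 7.06 d → k = ln 2 / 7.06 = 0.09818 d⁻¹.
Applying C = C₀e^(−kt): 15.20 × 0.9117 = 13.86 mg/L.
At the second outfall, C = (76.00·13.86 + 7.200·62.60) / (76.00 + 7.200) = 18.08 mg/L.

18.1 mg/L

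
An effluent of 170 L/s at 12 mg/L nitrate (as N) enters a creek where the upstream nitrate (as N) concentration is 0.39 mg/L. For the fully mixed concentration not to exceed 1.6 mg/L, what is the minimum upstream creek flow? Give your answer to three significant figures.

1460 L/s

Set C_mix = 1.6: (Q·0.3900 + 170.0·12.00) / (Q + 170.0) = 1.6
→ Q = 170.0·(12.00 − 1.6)/(1.6 − 0.3900) = 1461 L/s.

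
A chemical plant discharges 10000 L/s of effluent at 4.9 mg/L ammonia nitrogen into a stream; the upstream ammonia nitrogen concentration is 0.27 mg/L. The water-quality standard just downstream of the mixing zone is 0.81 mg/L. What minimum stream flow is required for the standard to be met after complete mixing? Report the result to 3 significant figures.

75700 L/s

Set C_mix = 0.81: (Q·0.2700 + 10000·4.900) / (Q + 10000) = 0.81
→ Q = 10000·(4.900 − 0.81)/(0.81 − 0.2700) = 75740 L/s.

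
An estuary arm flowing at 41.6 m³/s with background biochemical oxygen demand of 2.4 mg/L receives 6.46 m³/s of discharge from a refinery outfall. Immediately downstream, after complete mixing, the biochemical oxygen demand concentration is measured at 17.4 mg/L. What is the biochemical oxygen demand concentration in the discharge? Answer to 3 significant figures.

Mass balance: 41.60·2.400 + 6.460·Cₑ = 48.06·17.40
→ Cₑ = (48.06·17.40 − 41.60·2.400) / 6.460 = 114.0 mg/L.

114 mg/L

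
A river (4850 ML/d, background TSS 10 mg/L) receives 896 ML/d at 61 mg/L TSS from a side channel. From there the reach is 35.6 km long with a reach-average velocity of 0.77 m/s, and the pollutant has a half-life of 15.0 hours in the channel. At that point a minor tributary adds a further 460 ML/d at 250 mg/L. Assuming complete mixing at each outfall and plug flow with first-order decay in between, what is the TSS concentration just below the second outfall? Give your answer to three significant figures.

27.7 mg/L

Flow-weighted average: C = (4850·10.00 + 896.0·61.00) / 5746 = 103200/5746 = 17.95 mg/L; combined flow 5746 ML/d.
Travel time t = 35.6·1000 / 0.77 = 46230 s = 12.84 h.
Half-life 15.0 h → k = ln 2 / 15.0 = 0.04621 h⁻¹ = 1.109 d⁻¹.
First-order decay: C = 17.95·exp(−k·t) = 17.95·0.5524 = 9.917 mg/L.
At the second outfall, C = (5746·9.917 + 460.0·250.0) / (5746 + 460.0) = 27.71 mg/L.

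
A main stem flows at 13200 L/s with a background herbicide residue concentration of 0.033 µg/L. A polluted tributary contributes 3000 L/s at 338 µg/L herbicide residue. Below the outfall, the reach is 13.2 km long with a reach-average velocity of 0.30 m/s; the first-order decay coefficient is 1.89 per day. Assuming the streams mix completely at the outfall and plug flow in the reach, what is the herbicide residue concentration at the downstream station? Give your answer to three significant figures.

23.9 µg/L

Conservation of mass: C = (13200·0.03300 + 3000·338.0) / 16200 = 1014000/16200 = 62.62 µg/L.
Travel time t = 13.2·1000 / 0.30 = 44000 s = 12.22 h.
Applying C = C₀e^(−kt): 62.62 × 0.3819 = 23.92 µg/L.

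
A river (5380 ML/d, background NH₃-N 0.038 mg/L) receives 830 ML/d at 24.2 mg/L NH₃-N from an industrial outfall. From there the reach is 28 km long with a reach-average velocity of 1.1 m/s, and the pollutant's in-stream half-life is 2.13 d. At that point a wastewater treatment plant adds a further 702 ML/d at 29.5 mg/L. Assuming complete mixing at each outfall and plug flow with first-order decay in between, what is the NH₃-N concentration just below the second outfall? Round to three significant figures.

5.66 mg/L

Mass balance: C = (5380·0.03800 + 830.0·24.20) / 6210 = 20290/6210 = 3.267 mg/L; combined flow 6210 ML/d.
Travel time t = 28·1000 / 1.1 = 25450 s = 7.071 h.
Half-life 2.13 d → k = ln 2 / 2.13 = 0.3254 d⁻¹.
After decay, C = 3.267 × e^(−kt) = 3.267 × 0.9086 = 2.969 mg/L.
Second outfall: C = (6210·2.969 + 702.0·29.50)/6912 = 5.663 mg/L.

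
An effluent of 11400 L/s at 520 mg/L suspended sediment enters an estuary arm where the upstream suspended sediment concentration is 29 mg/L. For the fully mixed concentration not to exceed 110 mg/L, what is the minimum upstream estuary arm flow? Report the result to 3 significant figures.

Set C_mix = 110: (Q·29.00 + 11400·520.0) / (Q + 11400) = 110
→ Q = 11400·(520.0 − 110)/(110 − 29.00) = 57700 L/s.

57700 L/s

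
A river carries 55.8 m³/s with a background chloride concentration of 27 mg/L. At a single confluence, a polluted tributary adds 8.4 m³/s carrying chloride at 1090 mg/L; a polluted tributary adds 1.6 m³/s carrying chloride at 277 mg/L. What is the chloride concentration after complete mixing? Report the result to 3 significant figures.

169 mg/L

Flow-weighted average: C = (55.80·27.00 + 8.400·1090 + 1.600·277.0) / 65.80 = 11110/65.80 = 168.8 mg/L.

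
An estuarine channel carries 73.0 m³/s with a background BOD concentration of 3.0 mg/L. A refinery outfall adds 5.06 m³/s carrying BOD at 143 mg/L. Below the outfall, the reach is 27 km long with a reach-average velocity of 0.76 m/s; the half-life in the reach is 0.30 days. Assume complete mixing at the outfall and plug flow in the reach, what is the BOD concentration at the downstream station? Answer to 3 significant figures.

Mass balance: C = (73.00·3.000 + 5.060·143.0) / 78.06 = 942.6/78.06 = 12.08 mg/L.
Travel time t = 27·1000 / 0.76 = 35530 s = 9.868 h.
Half-life 0.30 d → k = ln 2 / 0.30 = 2.310 d⁻¹.
Applying C = C₀e^(−kt): 12.08 × 0.3867 = 4.670 mg/L.

4.67 mg/L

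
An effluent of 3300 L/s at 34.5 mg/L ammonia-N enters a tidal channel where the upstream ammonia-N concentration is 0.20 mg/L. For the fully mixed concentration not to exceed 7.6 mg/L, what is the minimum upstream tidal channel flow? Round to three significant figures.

12000 L/s

Set C_mix = 7.6: (Q·0.2000 + 3300·34.50) / (Q + 3300) = 7.6
→ Q = 3300·(34.50 − 7.6)/(7.6 − 0.2000) = 12000 L/s.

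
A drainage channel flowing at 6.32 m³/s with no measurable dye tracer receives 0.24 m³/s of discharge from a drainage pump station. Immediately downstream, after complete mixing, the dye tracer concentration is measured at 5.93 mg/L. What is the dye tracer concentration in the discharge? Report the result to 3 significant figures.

Mass balance: 6.320·0 + 0.2400·Cₑ = 6.560·5.930
→ Cₑ = (6.560·5.930 − 6.320·0) / 0.2400 = 162.1 mg/L.

162 mg/L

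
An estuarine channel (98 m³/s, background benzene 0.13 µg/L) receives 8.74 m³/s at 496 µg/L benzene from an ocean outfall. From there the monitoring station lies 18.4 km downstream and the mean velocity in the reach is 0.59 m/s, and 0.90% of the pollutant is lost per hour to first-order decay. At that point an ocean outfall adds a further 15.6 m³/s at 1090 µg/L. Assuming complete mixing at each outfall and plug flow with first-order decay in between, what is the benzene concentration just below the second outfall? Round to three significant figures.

172 µg/L

Mass balance: C = (98.00·0.1300 + 8.740·496.0) / 106.7 = 4348/106.7 = 40.73 µg/L; combined flow 106.7 m³/s.
Travel time t = 18.4·1000 / 0.59 = 31190 s = 8.663 h.
0.90%/h lost → k = −ln(1 − 0.009) = 0.009041 h⁻¹.
Applying C = C₀e^(−kt): 40.73 × 0.9247 = 37.66 µg/L.
At the second outfall, C = (106.7·37.66 + 15.60·1090) / (106.7 + 15.60) = 171.9 µg/L.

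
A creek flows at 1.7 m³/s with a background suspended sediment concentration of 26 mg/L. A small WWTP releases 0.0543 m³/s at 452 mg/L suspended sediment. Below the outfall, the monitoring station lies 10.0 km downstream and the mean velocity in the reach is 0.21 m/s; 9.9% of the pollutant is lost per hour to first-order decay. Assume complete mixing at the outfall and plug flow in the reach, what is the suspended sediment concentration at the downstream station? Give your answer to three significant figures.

After mixing, C = (1.700·26.00 + 0.05430·452.0) / 1.754 = 68.74/1.754 = 39.19 mg/L.
Travel time t = 10.0·1000 / 0.21 = 47620 s = 13.23 h.
9.9%/h lost → k = −ln(1 − 0.099) = 0.1043 h⁻¹.
First-order decay: C = 39.19·exp(−k·t) = 39.19·0.2518 = 9.868 mg/L.

9.87 mg/L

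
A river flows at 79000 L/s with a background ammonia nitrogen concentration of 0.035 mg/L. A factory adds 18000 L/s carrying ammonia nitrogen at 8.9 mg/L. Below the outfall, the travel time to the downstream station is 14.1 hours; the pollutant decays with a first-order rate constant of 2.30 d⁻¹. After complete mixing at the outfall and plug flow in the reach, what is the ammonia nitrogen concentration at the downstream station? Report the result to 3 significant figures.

Conservation of mass: C = (79000·0.03500 + 18000·8.900) / 97000 = 163000/97000 = 1.680 mg/L.
First-order decay: C = 1.680·exp(−k·t) = 1.680·0.2589 = 0.4350 mg/L.

0.435 mg/L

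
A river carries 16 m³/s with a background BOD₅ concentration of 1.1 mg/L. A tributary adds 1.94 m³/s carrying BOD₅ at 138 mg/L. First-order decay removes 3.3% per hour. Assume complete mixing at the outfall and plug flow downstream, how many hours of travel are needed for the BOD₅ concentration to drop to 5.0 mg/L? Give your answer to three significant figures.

Flow-weighted average: C = (16.00·1.100 + 1.940·138.0) / 17.94 = 285.3/17.94 = 15.90 mg/L.
3.3%/h lost → k = −ln(1 − 0.033) = 0.03356 h⁻¹.
15.90·exp(−k·t) = 5.0 → t = ln(15.90/5.0)/k = 124100 s = 34.48 h.

34.5 h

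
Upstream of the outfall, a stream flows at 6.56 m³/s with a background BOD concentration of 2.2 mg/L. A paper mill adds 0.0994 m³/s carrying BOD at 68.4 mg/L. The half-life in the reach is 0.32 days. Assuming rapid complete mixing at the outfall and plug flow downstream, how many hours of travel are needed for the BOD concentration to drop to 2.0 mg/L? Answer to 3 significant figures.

Conservation of mass: C = (6.560·2.200 + 0.09940·68.40) / 6.659 = 21.23/6.659 = 3.188 mg/L.
Half-life 0.32 d → k = ln 2 / 0.32 = 2.166 d⁻¹.
3.188·exp(−k·t) = 2.0 → t = ln(3.188/2.0)/k = 18600 s = 5.166 h.

5.17 h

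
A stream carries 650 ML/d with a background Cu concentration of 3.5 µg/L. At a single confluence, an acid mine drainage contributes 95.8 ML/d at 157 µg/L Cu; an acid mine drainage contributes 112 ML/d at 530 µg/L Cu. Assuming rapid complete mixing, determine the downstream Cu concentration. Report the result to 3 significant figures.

After mixing, C = (650.0·3.500 + 95.80·157.0 + 112.0·530.0) / 857.8 = 76680/857.8 = 89.39 µg/L.

89.4 µg/L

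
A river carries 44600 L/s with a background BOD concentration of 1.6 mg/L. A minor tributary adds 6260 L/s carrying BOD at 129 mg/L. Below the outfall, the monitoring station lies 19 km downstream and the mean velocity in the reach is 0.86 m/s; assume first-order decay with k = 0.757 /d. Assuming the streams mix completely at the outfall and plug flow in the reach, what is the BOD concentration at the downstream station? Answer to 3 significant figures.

After mixing, C = (44600·1.600 + 6260·129.0) / 50860 = 878900/50860 = 17.28 mg/L.
Travel time t = 19·1000 / 0.86 = 22090 s = 6.137 h.
First-order decay: C = 17.28·exp(−k·t) = 17.28·0.8240 = 14.24 mg/L.

14.2 mg/L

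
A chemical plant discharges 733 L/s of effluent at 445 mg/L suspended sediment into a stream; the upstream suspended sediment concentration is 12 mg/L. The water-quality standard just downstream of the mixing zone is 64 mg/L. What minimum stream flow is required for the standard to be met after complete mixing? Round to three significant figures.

5370 L/s

Set C_mix = 64: (Q·12.00 + 733.0·445.0) / (Q + 733.0) = 64
→ Q = 733.0·(445.0 − 64)/(64 − 12.00) = 5371 L/s.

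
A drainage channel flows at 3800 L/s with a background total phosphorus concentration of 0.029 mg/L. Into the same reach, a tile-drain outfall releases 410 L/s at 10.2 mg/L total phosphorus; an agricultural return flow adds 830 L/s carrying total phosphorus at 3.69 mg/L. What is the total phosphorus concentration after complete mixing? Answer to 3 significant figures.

1.46 mg/L

After mixing, C = (3800·0.02900 + 410.0·10.20 + 830.0·3.690) / 5040 = 7355/5040 = 1.459 mg/L.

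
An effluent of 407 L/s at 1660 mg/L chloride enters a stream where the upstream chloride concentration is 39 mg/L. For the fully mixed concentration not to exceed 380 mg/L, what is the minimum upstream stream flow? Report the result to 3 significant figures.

Set C_mix = 380: (Q·39.00 + 407.0·1660) / (Q + 407.0) = 380
→ Q = 407.0·(1660 − 380)/(380 − 39.00) = 1528 L/s.

1530 L/s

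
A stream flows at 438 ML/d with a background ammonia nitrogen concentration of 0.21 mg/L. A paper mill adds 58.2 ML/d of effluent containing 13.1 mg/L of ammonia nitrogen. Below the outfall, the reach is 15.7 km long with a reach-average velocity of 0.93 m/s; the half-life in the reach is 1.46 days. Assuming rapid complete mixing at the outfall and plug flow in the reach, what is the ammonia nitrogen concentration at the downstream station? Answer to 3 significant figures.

Mixed concentration C = ΣQC/ΣQ = (438.0·0.2100 + 58.20·13.10) / 496.2 = 854.4/496.2 = 1.722 mg/L.
Travel time t = 15.7·1000 / 0.93 = 16880 s = 4.689 h.
Half-life 1.46 d → k = ln 2 / 1.46 = 0.4748 d⁻¹.
Applying C = C₀e^(−kt): 1.722 × 0.9114 = 1.569 mg/L.

1.57 mg/L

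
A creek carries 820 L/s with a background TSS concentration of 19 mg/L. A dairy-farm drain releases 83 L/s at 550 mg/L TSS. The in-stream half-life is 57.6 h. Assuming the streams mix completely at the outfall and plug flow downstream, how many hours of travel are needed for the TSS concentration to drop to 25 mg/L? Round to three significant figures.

82.9 h

After mixing, C = (820.0·19.00 + 83.00·550.0) / 903.0 = 61230/903.0 = 67.81 mg/L.
Half-life 57.6 h → k = ln 2 / 57.6 = 0.01203 h⁻¹ = 0.2888 d⁻¹.
67.81·exp(−k·t) = 25 → t = ln(67.81/25)/k = 298500 s = 82.92 h.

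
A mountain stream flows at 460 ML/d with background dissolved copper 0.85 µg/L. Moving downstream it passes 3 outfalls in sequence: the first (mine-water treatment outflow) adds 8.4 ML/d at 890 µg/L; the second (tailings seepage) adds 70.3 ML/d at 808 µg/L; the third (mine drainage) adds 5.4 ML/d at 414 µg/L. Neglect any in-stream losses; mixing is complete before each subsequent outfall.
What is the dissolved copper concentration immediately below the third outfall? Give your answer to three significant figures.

Below outfall 1: Q → 468.4 ML/d, C = (460.0·0.8500 + 8.400·890.0)/468.4 = 16.80 µg/L.
Below outfall 2: Q → 538.7 ML/d, C = (468.4·16.80 + 70.30·808.0)/538.7 = 120.0 µg/L.
Below outfall 3: Q → 544.1 ML/d, C = (538.7·120.0 + 5.400·414.0)/544.1 = 123.0 µg/L.

123 µg/L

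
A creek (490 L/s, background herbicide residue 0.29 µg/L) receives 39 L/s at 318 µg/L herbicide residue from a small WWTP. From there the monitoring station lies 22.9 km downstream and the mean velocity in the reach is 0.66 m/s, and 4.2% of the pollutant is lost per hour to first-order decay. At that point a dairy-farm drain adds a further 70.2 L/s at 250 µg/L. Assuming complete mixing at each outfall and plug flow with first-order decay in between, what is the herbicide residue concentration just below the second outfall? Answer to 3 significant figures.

43.1 µg/L

Conservation of mass: C = (490.0·0.2900 + 39.00·318.0) / 529.0 = 12540/529.0 = 23.71 µg/L; combined flow 529.0 L/s.
Travel time t = 22.9·1000 / 0.66 = 34700 s = 9.638 h.
4.2%/h lost → k = −ln(1 − 0.042) = 0.04291 h⁻¹.
First-order decay: C = 23.71·exp(−k·t) = 23.71·0.6613 = 15.68 µg/L.
Second outfall: C = (529.0·15.68 + 70.20·250.0)/599.2 = 43.13 µg/L.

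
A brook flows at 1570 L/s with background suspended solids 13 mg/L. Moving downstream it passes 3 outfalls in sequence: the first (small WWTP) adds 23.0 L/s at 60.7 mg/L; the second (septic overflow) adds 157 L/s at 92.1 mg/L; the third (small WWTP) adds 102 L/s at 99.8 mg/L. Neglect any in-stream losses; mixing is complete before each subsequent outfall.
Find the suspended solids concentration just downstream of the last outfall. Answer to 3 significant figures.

25.1 mg/L

After outfall 1: Q = 1570 + 23.00 = 1593 L/s; C = (1570·13.00 + 23.00·60.70)/1593 = 13.69 mg/L.
After outfall 2: Q = 1593 + 157.0 = 1750 L/s; C = (1593·13.69 + 157.0·92.10)/1750 = 20.72 mg/L.
After outfall 3: Q = 1750 + 102.0 = 1852 L/s; C = (1750·20.72 + 102.0·99.80)/1852 = 25.08 mg/L.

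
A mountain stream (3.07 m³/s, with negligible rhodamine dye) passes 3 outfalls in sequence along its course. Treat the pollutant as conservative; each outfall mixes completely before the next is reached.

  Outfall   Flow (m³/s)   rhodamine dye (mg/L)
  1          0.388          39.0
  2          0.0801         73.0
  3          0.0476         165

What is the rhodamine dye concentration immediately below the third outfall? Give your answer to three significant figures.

8.04 mg/L

After outfall 1: Q = 3.070 + 0.3880 = 3.458 m³/s; C = (3.070·0 + 0.3880·39.00)/3.458 = 4.376 mg/L.
After outfall 2: Q = 3.458 + 0.08010 = 3.538 m³/s; C = (3.458·4.376 + 0.08010·73.00)/3.538 = 5.930 mg/L.
After outfall 3: Q = 3.538 + 0.04760 = 3.586 m³/s; C = (3.538·5.930 + 0.04760·165.0)/3.586 = 8.041 mg/L.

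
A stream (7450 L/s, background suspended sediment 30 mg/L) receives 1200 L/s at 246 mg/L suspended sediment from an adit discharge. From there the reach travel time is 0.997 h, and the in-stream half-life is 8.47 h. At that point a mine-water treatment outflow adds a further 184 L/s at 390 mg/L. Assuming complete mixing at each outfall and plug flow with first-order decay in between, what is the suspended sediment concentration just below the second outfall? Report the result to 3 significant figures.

62.2 mg/L

Flow-weighted average: C = (7450·30.00 + 1200·246.0) / 8650 = 518700/8650 = 59.97 mg/L; combined flow 8650 L/s.
Half-life 8.47 h → k = ln 2 / 8.47 = 0.08184 h⁻¹ = 1.964 d⁻¹.
First-order decay: C = 59.97·exp(−k·t) = 59.97·0.9216 = 55.27 mg/L.
Second outfall: C = (8650·55.27 + 184.0·390.0)/8834 = 62.24 mg/L.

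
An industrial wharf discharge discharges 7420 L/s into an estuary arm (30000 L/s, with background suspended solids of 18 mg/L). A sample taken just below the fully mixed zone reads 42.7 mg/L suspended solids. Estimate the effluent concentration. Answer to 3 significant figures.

143 mg/L

Mass balance: 30000·18.00 + 7420·Cₑ = 37420·42.70
→ Cₑ = (37420·42.70 − 30000·18.00) / 7420 = 142.6 mg/L.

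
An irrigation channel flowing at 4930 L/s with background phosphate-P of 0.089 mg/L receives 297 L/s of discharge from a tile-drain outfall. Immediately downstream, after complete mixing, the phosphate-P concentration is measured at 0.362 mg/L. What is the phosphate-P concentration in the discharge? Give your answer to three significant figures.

4.89 mg/L

Mass balance: 4930·0.08900 + 297.0·Cₑ = 5227·0.3620
→ Cₑ = (5227·0.3620 − 4930·0.08900) / 297.0 = 4.894 mg/L.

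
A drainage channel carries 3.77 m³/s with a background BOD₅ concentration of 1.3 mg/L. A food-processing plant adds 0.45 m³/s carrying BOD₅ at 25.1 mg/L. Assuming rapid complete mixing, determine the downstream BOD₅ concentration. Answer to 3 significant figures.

3.84 mg/L

Conservation of mass: C = (3.770·1.300 + 0.4500·25.10) / 4.220 = 16.20/4.220 = 3.838 mg/L.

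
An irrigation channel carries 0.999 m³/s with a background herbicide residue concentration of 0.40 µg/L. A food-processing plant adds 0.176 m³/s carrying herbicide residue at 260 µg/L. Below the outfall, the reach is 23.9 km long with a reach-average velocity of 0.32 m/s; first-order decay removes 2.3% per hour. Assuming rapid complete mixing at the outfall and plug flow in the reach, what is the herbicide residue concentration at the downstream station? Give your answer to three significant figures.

24.2 µg/L

Flow-weighted average: C = (0.9990·0.4000 + 0.1760·260.0) / 1.175 = 46.16/1.175 = 39.28 µg/L.
Travel time t = 23.9·1000 / 0.32 = 74690 s = 20.75 h.
2.3%/h lost → k = −ln(1 − 0.023) = 0.02327 h⁻¹.
After decay, C = 39.28 × e^(−kt) = 39.28 × 0.6171 = 24.24 µg/L.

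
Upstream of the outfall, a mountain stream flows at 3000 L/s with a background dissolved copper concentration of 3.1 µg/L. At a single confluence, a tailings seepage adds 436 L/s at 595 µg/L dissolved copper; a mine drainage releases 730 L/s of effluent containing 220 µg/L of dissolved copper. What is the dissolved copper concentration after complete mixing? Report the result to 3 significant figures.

Flow-weighted average: C = (3000·3.100 + 436.0·595.0 + 730.0·220.0) / 4166 = 429300/4166 = 103.1 µg/L.

103 µg/L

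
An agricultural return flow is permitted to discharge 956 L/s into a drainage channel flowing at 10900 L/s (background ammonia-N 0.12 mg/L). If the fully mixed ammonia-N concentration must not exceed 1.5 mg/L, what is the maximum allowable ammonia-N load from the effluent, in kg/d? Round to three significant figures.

1420 kg/d

Mass balance at the limit: 10900·0.1200 + 956.0·Cₑ = 11860·1.5 → Cₑ = 17.23 mg/L.
956.0 L/s = 0.9560 m³/s. Load = 0.9560 m³/s × 17.23 g/m³ × 86 400 s/d = 1424 kg/d.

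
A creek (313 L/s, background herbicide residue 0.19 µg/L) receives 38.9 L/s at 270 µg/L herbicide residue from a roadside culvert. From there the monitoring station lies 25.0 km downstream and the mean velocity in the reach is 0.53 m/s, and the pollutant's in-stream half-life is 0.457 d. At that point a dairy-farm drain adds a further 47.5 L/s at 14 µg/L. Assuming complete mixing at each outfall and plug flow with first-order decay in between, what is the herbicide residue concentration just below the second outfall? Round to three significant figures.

Conservation of mass: C = (313.0·0.1900 + 38.90·270.0) / 351.9 = 10560/351.9 = 30.02 µg/L; combined flow 351.9 L/s.
Travel time t = 25.0·1000 / 0.53 = 47170 s = 13.10 h.
Half-life 0.457 d → k = ln 2 / 0.457 = 1.517 d⁻¹.
After decay, C = 30.02 × e^(−kt) = 30.02 × 0.4369 = 13.11 µg/L.
At the second outfall, C = (351.9·13.11 + 47.50·14.00) / (351.9 + 47.50) = 13.22 µg/L.

13.2 µg/L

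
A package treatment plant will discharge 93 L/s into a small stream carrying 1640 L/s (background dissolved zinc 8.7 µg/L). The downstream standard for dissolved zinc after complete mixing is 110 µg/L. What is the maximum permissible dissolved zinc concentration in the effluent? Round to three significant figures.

At the limit, (Qr·Cr + Qe·Cₑ)/(Qr + Qe) = 110:
Cₑ = (1733·110 − 1640·8.700) / 93.00 = 1896 µg/L.

1900 µg/L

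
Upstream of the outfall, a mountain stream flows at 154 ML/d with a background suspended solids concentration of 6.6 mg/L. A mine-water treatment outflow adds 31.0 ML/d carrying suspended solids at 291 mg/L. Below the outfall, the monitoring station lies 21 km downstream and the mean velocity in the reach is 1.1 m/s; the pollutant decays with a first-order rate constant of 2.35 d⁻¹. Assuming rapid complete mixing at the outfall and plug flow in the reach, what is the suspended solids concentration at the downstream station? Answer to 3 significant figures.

Conservation of mass: C = (154.0·6.600 + 31.00·291.0) / 185.0 = 10040/185.0 = 54.26 mg/L.
Travel time t = 21·1000 / 1.1 = 19090 s = 5.303 h.
First-order decay: C = 54.26·exp(−k·t) = 54.26·0.5950 = 32.28 mg/L.

32.3 mg/L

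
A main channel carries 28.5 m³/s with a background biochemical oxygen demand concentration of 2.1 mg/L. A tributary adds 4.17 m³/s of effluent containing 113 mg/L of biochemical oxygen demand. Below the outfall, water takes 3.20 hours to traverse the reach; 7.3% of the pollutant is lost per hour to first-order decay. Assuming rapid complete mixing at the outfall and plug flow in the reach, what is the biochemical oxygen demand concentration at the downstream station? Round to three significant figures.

Flow-weighted average: C = (28.50·2.100 + 4.170·113.0) / 32.67 = 531.1/32.67 = 16.26 mg/L.
7.3%/h lost → k = −ln(1 − 0.073) = 0.07580 h⁻¹.
Applying C = C₀e^(−kt): 16.26 × 0.7846 = 12.75 mg/L.

12.8 mg/L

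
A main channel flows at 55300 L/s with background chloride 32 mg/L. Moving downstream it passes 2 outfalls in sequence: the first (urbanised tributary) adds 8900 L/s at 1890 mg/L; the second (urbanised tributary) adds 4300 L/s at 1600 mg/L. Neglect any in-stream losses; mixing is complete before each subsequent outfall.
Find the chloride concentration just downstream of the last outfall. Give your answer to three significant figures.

372 mg/L

Outfall 1: combined Q = 64200 L/s; C = (55300·32.00 + 8900·1890)/64200 = 289.6 mg/L.
Outfall 2: combined Q = 68500 L/s; C = (64200·289.6 + 4300·1600)/68500 = 371.8 mg/L.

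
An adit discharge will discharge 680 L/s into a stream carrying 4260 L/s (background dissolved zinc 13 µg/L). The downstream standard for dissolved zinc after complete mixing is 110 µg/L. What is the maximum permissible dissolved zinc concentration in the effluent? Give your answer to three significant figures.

At the limit, (Qr·Cr + Qe·Cₑ)/(Qr + Qe) = 110:
Cₑ = (4940·110 − 4260·13.00) / 680.0 = 717.7 µg/L.

718 µg/L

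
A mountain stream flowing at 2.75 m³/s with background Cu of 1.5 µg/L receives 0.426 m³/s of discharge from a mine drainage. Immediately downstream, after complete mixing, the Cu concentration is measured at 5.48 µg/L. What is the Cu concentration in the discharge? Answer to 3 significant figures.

Mass balance: 2.750·1.500 + 0.4260·Cₑ = 3.176·5.480
→ Cₑ = (3.176·5.480 − 2.750·1.500) / 0.4260 = 31.17 µg/L.

31.2 µg/L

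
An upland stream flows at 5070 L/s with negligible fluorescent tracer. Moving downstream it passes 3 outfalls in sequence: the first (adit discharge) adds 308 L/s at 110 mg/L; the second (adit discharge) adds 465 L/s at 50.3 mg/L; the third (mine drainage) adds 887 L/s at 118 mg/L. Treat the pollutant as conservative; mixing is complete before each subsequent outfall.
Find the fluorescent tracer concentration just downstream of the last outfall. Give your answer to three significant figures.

Outfall 1: combined Q = 5378 L/s; C = (5070·0 + 308.0·110.0)/5378 = 6.300 mg/L.
Outfall 2: combined Q = 5843 L/s; C = (5378·6.300 + 465.0·50.30)/5843 = 9.801 mg/L.
Outfall 3: combined Q = 6730 L/s; C = (5843·9.801 + 887.0·118.0)/6730 = 24.06 mg/L.

24.1 mg/L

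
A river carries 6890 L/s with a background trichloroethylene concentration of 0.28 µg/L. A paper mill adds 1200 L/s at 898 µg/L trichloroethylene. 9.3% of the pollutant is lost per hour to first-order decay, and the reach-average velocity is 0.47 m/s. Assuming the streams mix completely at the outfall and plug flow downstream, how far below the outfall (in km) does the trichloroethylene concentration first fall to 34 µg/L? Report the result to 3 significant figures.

After mixing, C = (6890·0.2800 + 1200·898.0) / 8090 = 1080000/8090 = 133.4 µg/L.
9.3%/h lost → k = −ln(1 − 0.093) = 0.09761 h⁻¹.
Set 133.4·exp(−k·t) = 34 → t = ln(133.4/34)/k = 50430 s = 14.01 h.
Distance = v·t = 0.47·50430 = 23700 m = 23.70 km.

23.7 km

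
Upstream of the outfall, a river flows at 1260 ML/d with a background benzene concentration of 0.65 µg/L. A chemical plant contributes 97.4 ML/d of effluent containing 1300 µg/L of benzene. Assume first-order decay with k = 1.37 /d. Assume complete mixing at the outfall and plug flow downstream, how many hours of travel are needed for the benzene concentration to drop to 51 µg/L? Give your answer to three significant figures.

10.7 h

Conservation of mass: C = (1260·0.6500 + 97.40·1300) / 1357 = 127400/1357 = 93.88 µg/L.
93.88·exp(−k·t) = 51 → t = ln(93.88/51)/k = 38490 s = 10.69 h.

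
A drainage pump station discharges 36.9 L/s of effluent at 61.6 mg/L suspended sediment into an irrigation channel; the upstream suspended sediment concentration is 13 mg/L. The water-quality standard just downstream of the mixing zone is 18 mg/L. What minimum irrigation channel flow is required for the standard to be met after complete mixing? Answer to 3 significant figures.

Set C_mix = 18: (Q·13.00 + 36.90·61.60) / (Q + 36.90) = 18
→ Q = 36.90·(61.60 − 18)/(18 − 13.00) = 321.8 L/s.

322 L/s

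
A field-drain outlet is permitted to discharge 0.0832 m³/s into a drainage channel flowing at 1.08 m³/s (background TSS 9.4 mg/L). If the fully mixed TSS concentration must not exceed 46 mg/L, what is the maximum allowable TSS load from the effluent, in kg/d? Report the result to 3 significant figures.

Mass balance at the limit: 1.080·9.400 + 0.08320·Cₑ = 1.163·46 → Cₑ = 521.1 mg/L.
Load = 0.08320 m³/s × 521.1 g/m³ × 86 400 s/d = 3746 kg/d.

3750 kg/d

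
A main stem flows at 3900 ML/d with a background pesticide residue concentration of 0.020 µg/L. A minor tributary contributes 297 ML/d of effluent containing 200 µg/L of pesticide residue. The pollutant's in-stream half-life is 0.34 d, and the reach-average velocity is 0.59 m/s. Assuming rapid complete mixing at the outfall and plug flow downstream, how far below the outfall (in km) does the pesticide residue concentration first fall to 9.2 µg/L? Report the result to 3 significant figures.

Mass balance: C = (3900·0.02000 + 297.0·200.0) / 4197 = 59480/4197 = 14.17 µg/L.
Half-life 0.34 d → k = ln 2 / 0.34 = 2.039 d⁻¹.
Set 14.17·exp(−k·t) = 9.2 → t = ln(14.17/9.2)/k = 18310 s = 5.086 h.
Distance = v·t = 0.59·18310 = 10800 m = 10.80 km.

10.8 km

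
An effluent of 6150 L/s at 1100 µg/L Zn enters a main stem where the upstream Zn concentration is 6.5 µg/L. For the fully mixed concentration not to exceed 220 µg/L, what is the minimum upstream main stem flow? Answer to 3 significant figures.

Set C_mix = 220: (Q·6.500 + 6150·1100) / (Q + 6150) = 220
→ Q = 6150·(1100 − 220)/(220 − 6.500) = 25350 L/s.

25300 L/s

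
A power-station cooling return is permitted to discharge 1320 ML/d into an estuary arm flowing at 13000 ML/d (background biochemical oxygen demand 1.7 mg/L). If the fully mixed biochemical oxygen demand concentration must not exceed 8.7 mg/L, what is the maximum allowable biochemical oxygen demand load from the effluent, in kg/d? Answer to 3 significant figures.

102000 kg/d

Mass balance at the limit: 13000·1.700 + 1320·Cₑ = 14320·8.7 → Cₑ = 77.64 mg/L.
1320 ML/d = 15.28 m³/s. Load = 15.28 m³/s × 77.64 g/m³ × 86 400 s/d = 102500 kg/d.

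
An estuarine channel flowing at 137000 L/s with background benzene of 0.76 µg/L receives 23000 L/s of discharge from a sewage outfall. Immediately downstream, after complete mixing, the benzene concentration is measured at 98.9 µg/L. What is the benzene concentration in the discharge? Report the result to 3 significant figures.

Mass balance: 137000·0.7600 + 23000·Cₑ = 160000·98.90
→ Cₑ = (160000·98.90 − 137000·0.7600) / 23000 = 683.5 µg/L.

683 µg/L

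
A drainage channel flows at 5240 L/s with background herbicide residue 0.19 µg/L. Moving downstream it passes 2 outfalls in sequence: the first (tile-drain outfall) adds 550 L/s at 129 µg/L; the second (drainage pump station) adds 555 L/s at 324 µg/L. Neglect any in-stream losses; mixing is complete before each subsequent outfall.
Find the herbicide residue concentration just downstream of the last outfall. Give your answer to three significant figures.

39.7 µg/L

Below outfall 1: Q → 5790 L/s, C = (5240·0.1900 + 550.0·129.0)/5790 = 12.43 µg/L.
Below outfall 2: Q → 6345 L/s, C = (5790·12.43 + 555.0·324.0)/6345 = 39.68 µg/L.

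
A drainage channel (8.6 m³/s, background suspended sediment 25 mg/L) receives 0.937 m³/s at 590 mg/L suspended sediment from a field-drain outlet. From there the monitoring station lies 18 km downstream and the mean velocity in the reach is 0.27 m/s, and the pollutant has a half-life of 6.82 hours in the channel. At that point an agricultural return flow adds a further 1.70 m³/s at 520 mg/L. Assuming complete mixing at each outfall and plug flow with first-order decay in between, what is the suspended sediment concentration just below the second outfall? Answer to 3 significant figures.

After mixing, C = (8.600·25.00 + 0.9370·590.0) / 9.537 = 767.8/9.537 = 80.51 mg/L; combined flow 9.537 m³/s.
Travel time t = 18·1000 / 0.27 = 66670 s = 18.52 h.
Half-life 6.82 h → k = ln 2 / 6.82 = 0.1016 h⁻¹ = 2.439 d⁻¹.
After decay, C = 80.51 × e^(−kt) = 80.51 × 0.1523 = 12.26 mg/L.
Second outfall: C = (9.537·12.26 + 1.700·520.0)/11.24 = 89.07 mg/L.

89.1 mg/L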